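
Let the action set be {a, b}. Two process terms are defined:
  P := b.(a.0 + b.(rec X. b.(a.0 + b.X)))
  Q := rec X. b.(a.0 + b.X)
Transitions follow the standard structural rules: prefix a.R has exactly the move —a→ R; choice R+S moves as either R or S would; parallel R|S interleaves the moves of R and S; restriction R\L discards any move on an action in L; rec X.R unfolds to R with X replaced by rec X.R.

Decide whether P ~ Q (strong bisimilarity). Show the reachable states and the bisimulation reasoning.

P's transition system — 4 states:
  u0 = b.(a.0 + b.(rec X. b.(a.0 + b.X))) has moves -b-> u1
  u1 = a.0 + b.(rec X. b.(a.0 + b.X)) has moves -a-> u2, -b-> u3
  u2 = 0 has moves deadlocked
  u3 = rec X. b.(a.0 + b.X) has moves -b-> u1
Q's transition system — 3 states:
  v0 = rec X. b.(a.0 + b.X) has moves -b-> v1
  v1 = a.0 + b.(rec X. b.(a.0 + b.X)) has moves -a-> v2, -b-> v0
  v2 = 0 has moves deadlocked
Coarsest stable partition (strong bisimilarity classes):
  B0 = {u0, u3, v0}
  B1 = {u1, v1}
  B2 = {u2, v2}
u0 ∈ B0, v0 ∈ B0 → same block

P ~ Q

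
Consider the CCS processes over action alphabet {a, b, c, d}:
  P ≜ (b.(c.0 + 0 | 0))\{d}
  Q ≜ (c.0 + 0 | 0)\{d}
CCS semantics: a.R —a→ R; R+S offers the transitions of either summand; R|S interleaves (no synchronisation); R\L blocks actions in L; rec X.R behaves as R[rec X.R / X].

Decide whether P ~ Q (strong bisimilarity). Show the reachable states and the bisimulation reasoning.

LTS(P): 3 reachable states
  u0 = (b.(c.0 + 0 | 0))\{d} → -b-> u1
  u1 = (c.0 + 0 | 0)\{d} → -c-> u2
  u2 = 0\{d} → (no moves)
LTS(Q): 2 reachable states
  v0 = (c.0 + 0 | 0)\{d} → -c-> v1
  v1 = 0\{d} → (no moves)
Partition-refinement fixed point:
  B0 = {u0}
  B1 = {u1, v0}
  B2 = {u2, v1}
u0 ∈ B0, v0 ∈ B1 → different blocks

not bisimilar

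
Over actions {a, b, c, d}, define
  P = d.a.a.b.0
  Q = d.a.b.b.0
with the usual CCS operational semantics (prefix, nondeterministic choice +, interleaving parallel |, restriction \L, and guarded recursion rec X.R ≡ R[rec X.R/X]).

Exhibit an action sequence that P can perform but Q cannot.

Reachable graph of P (5 states):
  p0 = d.a.a.b.0 :: —d→ p1
  p1 = a.a.b.0 :: —a→ p2
  p2 = a.b.0 :: —a→ p3
  p3 = b.0 :: —b→ p4
  p4 = 0 :: ∅
Reachable graph of Q (5 states):
  q0 = d.a.b.b.0 :: —d→ q1
  q1 = a.b.b.0 :: —a→ q2
  q2 = b.b.0 :: —b→ q3
  q3 = b.0 :: —b→ q4
  q4 = 0 :: ∅
Trace ⟨daa⟩ through P, begin at {p0}:
  [1] d ⇒ {p1}
  [2] a ⇒ {p2}
  [3] a ⇒ {p3}
  — P admits the full trace.
Trace ⟨daa⟩ through Q, begin at {q0}:
  [1] d ⇒ {q1}
  [2] a ⇒ {q2}
  [3] a ⇒ ∅ (Q stuck)

daa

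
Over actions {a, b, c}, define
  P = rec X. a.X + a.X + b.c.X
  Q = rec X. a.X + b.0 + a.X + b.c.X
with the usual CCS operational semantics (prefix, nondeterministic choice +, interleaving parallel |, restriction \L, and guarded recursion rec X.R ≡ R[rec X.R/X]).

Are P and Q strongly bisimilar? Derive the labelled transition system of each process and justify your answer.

not bisimilar

P's transition system — 2 states:
  p0 = rec X. a.X + a.X + b.c.X → —a→ p0, —b→ p1
  p1 = c.(rec X. a.X + a.X + b.c.X) → —c→ p0
Q's transition system — 3 states:
  q0 = rec X. a.X + b.0 + a.X + b.c.X → —a→ q0, —b→ q1, —b→ q2
  q1 = 0 → ∅
  q2 = c.(rec X. a.X + b.0 + a.X + b.c.X) → —c→ q0
Partition-refinement fixed point:
  B0 = {p0}
  B1 = {p1}
  B2 = {q0}
  B3 = {q2}
  B4 = {q1}
p0 ∈ B0, q0 ∈ B2 → different blocks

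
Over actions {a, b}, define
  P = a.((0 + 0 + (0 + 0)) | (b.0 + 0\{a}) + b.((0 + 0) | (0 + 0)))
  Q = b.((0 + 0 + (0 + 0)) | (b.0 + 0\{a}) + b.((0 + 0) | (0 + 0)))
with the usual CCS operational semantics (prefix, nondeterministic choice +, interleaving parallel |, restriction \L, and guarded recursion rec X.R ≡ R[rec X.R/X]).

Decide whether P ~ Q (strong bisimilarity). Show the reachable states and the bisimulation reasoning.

NO

LTS(P): 4 reachable states
  p0 = a.((0 + 0 + (0 + 0)) | (b.0 + 0\{a}) + b.((0 + 0) | (0 + 0))) has moves —a→ p1
  p1 = (0 + 0 + (0 + 0)) | (b.0 + 0\{a}) + b.((0 + 0) | (0 + 0)) has moves —b→ p2, —b→ p3
  p2 = (0 + 0 + (0 + 0)) | 0 has moves ·
  p3 = (0 + 0) | (0 + 0) has moves ·
LTS(Q): 4 reachable states
  q0 = b.((0 + 0 + (0 + 0)) | (b.0 + 0\{a}) + b.((0 + 0) | (0 + 0))) has moves —b→ q1
  q1 = (0 + 0 + (0 + 0)) | (b.0 + 0\{a}) + b.((0 + 0) | (0 + 0)) has moves —b→ q2, —b→ q3
  q2 = (0 + 0 + (0 + 0)) | 0 has moves ·
  q3 = (0 + 0) | (0 + 0) has moves ·
Coarsest stable partition (strong bisimilarity classes):
  B0 = {p0}
  B1 = {p1, q1}
  B2 = {p2, p3, q2, q3}
  B3 = {q0}
p0 ∈ B0, q0 ∈ B3 → different blocks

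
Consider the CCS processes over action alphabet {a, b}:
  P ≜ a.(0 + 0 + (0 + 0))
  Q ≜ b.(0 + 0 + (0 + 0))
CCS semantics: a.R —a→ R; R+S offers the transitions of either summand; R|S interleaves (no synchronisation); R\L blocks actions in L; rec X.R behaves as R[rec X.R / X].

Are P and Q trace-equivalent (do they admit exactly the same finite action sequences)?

Reachable graph of P (2 states):
  u0 = a.(0 + 0 + (0 + 0)) ⊢ =a=> u1
  u1 = 0 + 0 + (0 + 0) ⊢ (no moves)
Reachable graph of Q (2 states):
  v0 = b.(0 + 0 + (0 + 0)) ⊢ =b=> v1
  v1 = 0 + 0 + (0 + 0) ⊢ (no moves)
Executing a from P (initial set {u0}):
  after a @ step 1: {u1}
  ✓ P
Executing a from Q (initial set {v0}):
  after a @ step 1: ∅ (Q stuck)

trace-distinct — witness ⟨a⟩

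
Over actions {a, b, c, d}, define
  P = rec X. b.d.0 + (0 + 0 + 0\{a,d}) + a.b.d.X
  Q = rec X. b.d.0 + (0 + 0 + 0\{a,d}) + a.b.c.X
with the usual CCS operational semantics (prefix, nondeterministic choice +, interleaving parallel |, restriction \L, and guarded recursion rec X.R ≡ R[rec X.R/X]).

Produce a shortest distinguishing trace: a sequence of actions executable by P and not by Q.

abd

LTS(P): 5 reachable states
  s0 = rec X. b.d.0 + (0 + 0 + 0\{a,d}) + a.b.d.X :: =a=> s1, =b=> s2
  s1 = b.d.(rec X. b.d.0 + (0 + 0 + 0\{a,d}) + a.b.d.X) :: =b=> s3
  s2 = d.0 :: =d=> s4
  s3 = d.(rec X. b.d.0 + (0 + 0 + 0\{a,d}) + a.b.d.X) :: =d=> s0
  s4 = 0 :: stopped
LTS(Q): 5 reachable states
  t0 = rec X. b.d.0 + (0 + 0 + 0\{a,d}) + a.b.c.X :: =a=> t1, =b=> t2
  t1 = b.c.(rec X. b.d.0 + (0 + 0 + 0\{a,d}) + a.b.c.X) :: =b=> t3
  t2 = d.0 :: =d=> t4
  t3 = c.(rec X. b.d.0 + (0 + 0 + 0\{a,d}) + a.b.c.X) :: =c=> t0
  t4 = 0 :: stopped
Executing abd from P (initial set {s0}):
  step 1 (a): {s1}
  step 2 (b): {s3}
  step 3 (d): {s0}
  ✓ P
Executing abd from Q (initial set {t0}):
  step 1 (a): {t1}
  step 2 (b): {t3}
  step 3 (d): ∅ (Q stuck)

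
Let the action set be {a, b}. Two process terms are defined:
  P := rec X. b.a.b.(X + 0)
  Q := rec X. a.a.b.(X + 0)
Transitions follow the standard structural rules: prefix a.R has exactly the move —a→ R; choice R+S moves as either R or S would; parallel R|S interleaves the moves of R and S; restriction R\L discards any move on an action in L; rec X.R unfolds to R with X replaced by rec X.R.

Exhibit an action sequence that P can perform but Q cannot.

Reachable graph of P (4 states):
  s0 = rec X. b.a.b.(X + 0) ⊢ ··b··> s1
  s1 = a.b.((rec X. b.a.b.(X + 0)) + 0) ⊢ ··a··> s2
  s2 = b.((rec X. b.a.b.(X + 0)) + 0) ⊢ ··b··> s3
  s3 = (rec X. b.a.b.(X + 0)) + 0 ⊢ ··b··> s1
Reachable graph of Q (4 states):
  t0 = rec X. a.a.b.(X + 0) ⊢ ··a··> t1
  t1 = a.b.((rec X. a.a.b.(X + 0)) + 0) ⊢ ··a··> t2
  t2 = b.((rec X. a.a.b.(X + 0)) + 0) ⊢ ··b··> t3
  t3 = (rec X. a.a.b.(X + 0)) + 0 ⊢ ··a··> t1
Trace ⟨b⟩ through P, begin at {s0}:
  step 1 (b): {s1}
  P completes σ.
Trace ⟨b⟩ through Q, begin at {t0}:
  step 1 (b): ∅ (Q stuck)

b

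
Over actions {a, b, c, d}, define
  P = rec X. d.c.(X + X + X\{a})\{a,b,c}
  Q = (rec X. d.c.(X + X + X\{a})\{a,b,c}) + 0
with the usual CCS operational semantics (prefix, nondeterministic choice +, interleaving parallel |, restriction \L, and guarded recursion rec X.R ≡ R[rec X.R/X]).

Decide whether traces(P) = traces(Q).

YES

LTS(P): 5 reachable states
  u0 = rec X. d.c.(X + X + X\{a})\{a,b,c} → —d→ u1
  u1 = c.((rec X. d.c.(X + X + X\{a})\{a,b,c}) + (rec X. d.c.(X + X + X\{a})\{a,b,c}) + (rec X. d.c.(X + X + X\{a})\{a,b,c})\{a})\{a,b,c} → —c→ u2
  u2 = ((rec X. d.c.(X + X + X\{a})\{a,b,c}) + (rec X. d.c.(X + X + X\{a})\{a,b,c}) + (rec X. d.c.(X + X + X\{a})\{a,b,c})\{a})\{a,b,c} → —d→ u3, —d→ u4
  u3 = (c.((rec X. d.c.(X + X + X\{a})\{a,b,c}) + (rec X. d.c.(X + X + X\{a})\{a,b,c}) + (rec X. d.c.(X + X + X\{a})\{a,b,c})\{a})\{a,b,c})\{a,b,c} → (no moves)
  u4 = (c.((rec X. d.c.(X + X + X\{a})\{a,b,c}) + (rec X. d.c.(X + X + X\{a})\{a,b,c}) + (rec X. d.c.(X + X + X\{a})\{a,b,c})\{a})\{a,b,c})\{a}\{a,b,c} → (no moves)
LTS(Q): 5 reachable states
  v0 = (rec X. d.c.(X + X + X\{a})\{a,b,c}) + 0 → —d→ v1
  v1 = c.((rec X. d.c.(X + X + X\{a})\{a,b,c}) + (rec X. d.c.(X + X + X\{a})\{a,b,c}) + (rec X. d.c.(X + X + X\{a})\{a,b,c})\{a})\{a,b,c} → —c→ v2
  v2 = ((rec X. d.c.(X + X + X\{a})\{a,b,c}) + (rec X. d.c.(X + X + X\{a})\{a,b,c}) + (rec X. d.c.(X + X + X\{a})\{a,b,c})\{a})\{a,b,c} → —d→ v3, —d→ v4
  v3 = (c.((rec X. d.c.(X + X + X\{a})\{a,b,c}) + (rec X. d.c.(X + X + X\{a})\{a,b,c}) + (rec X. d.c.(X + X + X\{a})\{a,b,c})\{a})\{a,b,c})\{a,b,c} → (no moves)
  v4 = (c.((rec X. d.c.(X + X + X\{a})\{a,b,c}) + (rec X. d.c.(X + X + X\{a})\{a,b,c}) + (rec X. d.c.(X + X + X\{a})\{a,b,c})\{a})\{a,b,c})\{a}\{a,b,c} → (no moves)
Coarsest stable partition (strong bisimilarity classes):
  B0 = {u0, v0}
  B1 = {u1, v1}
  B2 = {u2, v2}
  B3 = {u3, u4, v3, v4}
u0 ∈ B0, v0 ∈ B0 → same block
Bisimilar ⇒ trace-equivalent.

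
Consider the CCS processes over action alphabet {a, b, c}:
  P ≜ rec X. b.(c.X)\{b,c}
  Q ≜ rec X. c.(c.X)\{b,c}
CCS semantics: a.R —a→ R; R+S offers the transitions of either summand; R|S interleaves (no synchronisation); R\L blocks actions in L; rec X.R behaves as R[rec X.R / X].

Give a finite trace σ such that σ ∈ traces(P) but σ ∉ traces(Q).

Reachable graph of P (2 states):
  s0 = rec X. b.(c.X)\{b,c} | —b→ s1
  s1 = (c.(rec X. b.(c.X)\{b,c}))\{b,c} | ·
Reachable graph of Q (2 states):
  t0 = rec X. c.(c.X)\{b,c} | —c→ t1
  t1 = (c.(rec X. c.(c.X)\{b,c}))\{b,c} | ·
Run σ = ⟨b⟩ on P: start {s0}
  after b @ step 1: {s1}
  ✓ P
Run σ = ⟨b⟩ on Q: start {t0}
  after b @ step 1: no successor for Q

b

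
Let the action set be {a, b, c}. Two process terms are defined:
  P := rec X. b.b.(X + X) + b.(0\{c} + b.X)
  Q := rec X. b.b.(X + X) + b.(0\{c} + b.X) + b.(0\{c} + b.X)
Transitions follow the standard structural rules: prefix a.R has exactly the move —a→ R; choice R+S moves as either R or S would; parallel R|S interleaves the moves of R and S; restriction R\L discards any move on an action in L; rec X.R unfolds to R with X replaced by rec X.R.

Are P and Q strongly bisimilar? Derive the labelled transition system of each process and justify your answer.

P ~ Q

LTS(P): 4 reachable states
  m0 = rec X. b.b.(X + X) + b.(0\{c} + b.X) | —b→ m1, —b→ m2
  m1 = 0\{c} + b.(rec X. b.b.(X + X) + b.(0\{c} + b.X)) | —b→ m0
  m2 = b.((rec X. b.b.(X + X) + b.(0\{c} + b.X)) + (rec X. b.b.(X + X) + b.(0\{c} + b.X))) | —b→ m3
  m3 = (rec X. b.b.(X + X) + b.(0\{c} + b.X)) + (rec X. b.b.(X + X) + b.(0\{c} + b.X)) | —b→ m1, —b→ m2
LTS(Q): 4 reachable states
  n0 = rec X. b.b.(X + X) + b.(0\{c} + b.X) + b.(0\{c} + b.X) | —b→ n1, —b→ n2
  n1 = 0\{c} + b.(rec X. b.b.(X + X) + b.(0\{c} + b.X) + b.(0\{c} + b.X)) | —b→ n0
  n2 = b.((rec X. b.b.(X + X) + b.(0\{c} + b.X) + b.(0\{c} + b.X)) + (rec X. b.b.(X + X) + b.(0\{c} + b.X) + b.(0\{c} + b.X))) | —b→ n3
  n3 = (rec X. b.b.(X + X) + b.(0\{c} + b.X) + b.(0\{c} + b.X)) + (rec X. b.b.(X + X) + b.(0\{c} + b.X) + b.(0\{c} + b.X)) | —b→ n1, —b→ n2
Partition-refinement fixed point:
  B0 = {m0, m1, m2, m3, n0, n1, n2, n3}
m0 ∈ B0, n0 ∈ B0 → same block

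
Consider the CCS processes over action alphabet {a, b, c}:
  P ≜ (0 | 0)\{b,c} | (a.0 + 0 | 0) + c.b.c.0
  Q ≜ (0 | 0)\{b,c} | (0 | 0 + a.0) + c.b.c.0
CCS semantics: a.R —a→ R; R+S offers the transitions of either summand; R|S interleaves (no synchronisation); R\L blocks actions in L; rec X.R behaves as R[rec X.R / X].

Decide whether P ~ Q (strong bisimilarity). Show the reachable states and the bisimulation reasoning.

bisimilar

P's transition system — 5 states:
  m0 = (0 | 0)\{b,c} | (a.0 + 0 | 0) + c.b.c.0 has moves ··a··> m1, ··c··> m2
  m1 = (0 | 0)\{b,c} | 0 has moves deadlocked
  m2 = b.c.0 has moves ··b··> m3
  m3 = c.0 has moves ··c··> m4
  m4 = 0 has moves deadlocked
Q's transition system — 5 states:
  n0 = (0 | 0)\{b,c} | (0 | 0 + a.0) + c.b.c.0 has moves ··a··> n1, ··c··> n2
  n1 = (0 | 0)\{b,c} | 0 has moves deadlocked
  n2 = b.c.0 has moves ··b··> n3
  n3 = c.0 has moves ··c··> n4
  n4 = 0 has moves deadlocked
Bisimilarity quotient blocks:
  B0 = {m0, n0}
  B1 = {m1, m4, n1, n4}
  B2 = {m2, n2}
  B3 = {m3, n3}
m0 ∈ B0, n0 ∈ B0 → same block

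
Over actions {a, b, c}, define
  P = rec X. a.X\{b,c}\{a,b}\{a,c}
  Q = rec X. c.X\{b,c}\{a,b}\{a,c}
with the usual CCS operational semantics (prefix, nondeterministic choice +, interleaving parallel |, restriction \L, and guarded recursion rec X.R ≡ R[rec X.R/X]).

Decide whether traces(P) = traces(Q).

traces(P) ≠ traces(Q) — witness ⟨a⟩

Reachable graph of P (2 states):
  s0 = rec X. a.X\{b,c}\{a,b}\{a,c} | —a→ s1
  s1 = (rec X. a.X\{b,c}\{a,b}\{a,c})\{b,c}\{a,b}\{a,c} | deadlocked
Reachable graph of Q (2 states):
  t0 = rec X. c.X\{b,c}\{a,b}\{a,c} | —c→ t1
  t1 = (rec X. c.X\{b,c}\{a,b}\{a,c})\{b,c}\{a,b}\{a,c} | deadlocked
Executing a from P (initial set {s0}):
  after a @ step 1: {s1}
  ✓ P
Executing a from Q (initial set {t0}):
  after a @ step 1: ∅  — Q cannot continue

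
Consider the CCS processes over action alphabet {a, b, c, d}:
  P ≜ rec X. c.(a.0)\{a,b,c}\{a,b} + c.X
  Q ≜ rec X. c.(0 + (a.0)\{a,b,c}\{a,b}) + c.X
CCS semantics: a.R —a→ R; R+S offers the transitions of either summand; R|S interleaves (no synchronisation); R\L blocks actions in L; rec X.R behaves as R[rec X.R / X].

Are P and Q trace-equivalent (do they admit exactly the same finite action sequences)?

traces(P) = traces(Q)

Reachable graph of P (2 states):
  s0 = rec X. c.(a.0)\{a,b,c}\{a,b} + c.X has moves --c--▸ s0, --c--▸ s1
  s1 = (a.0)\{a,b,c}\{a,b} has moves ·
Reachable graph of Q (2 states):
  t0 = rec X. c.(0 + (a.0)\{a,b,c}\{a,b}) + c.X has moves --c--▸ t0, --c--▸ t1
  t1 = 0 + (a.0)\{a,b,c}\{a,b} has moves ·
Partition-refinement fixed point:
  B0 = {s0, t0}
  B1 = {s1, t1}
s0 ∈ B0, t0 ∈ B0 → same block
Bisimilar ⇒ trace-equivalent.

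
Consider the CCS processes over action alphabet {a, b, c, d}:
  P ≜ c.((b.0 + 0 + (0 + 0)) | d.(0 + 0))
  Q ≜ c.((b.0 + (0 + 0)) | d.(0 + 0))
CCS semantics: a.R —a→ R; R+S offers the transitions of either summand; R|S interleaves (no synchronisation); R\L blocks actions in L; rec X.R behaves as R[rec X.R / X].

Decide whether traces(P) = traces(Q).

trace-equivalent

LTS(P): 5 reachable states
  m0 = c.((b.0 + 0 + (0 + 0)) | d.(0 + 0)) :: ··c··> m1
  m1 = (b.0 + 0 + (0 + 0)) | d.(0 + 0) :: ··b··> m2, ··d··> m3
  m2 = 0 | d.(0 + 0) :: ··d··> m4
  m3 = (b.0 + 0 + (0 + 0)) | (0 + 0) :: ··b··> m4
  m4 = 0 | (0 + 0) :: ·
LTS(Q): 5 reachable states
  n0 = c.((b.0 + (0 + 0)) | d.(0 + 0)) :: ··c··> n1
  n1 = (b.0 + (0 + 0)) | d.(0 + 0) :: ··b··> n2, ··d··> n3
  n2 = 0 | d.(0 + 0) :: ··d··> n4
  n3 = (b.0 + (0 + 0)) | (0 + 0) :: ··b··> n4
  n4 = 0 | (0 + 0) :: ·
Bisimilarity quotient blocks:
  B0 = {m0, n0}
  B1 = {m1, n1}
  B2 = {m3, n3}
  B3 = {m4, n4}
  B4 = {m2, n2}
m0 ∈ B0, n0 ∈ B0 → same block
Bisimilar ⇒ trace-equivalent.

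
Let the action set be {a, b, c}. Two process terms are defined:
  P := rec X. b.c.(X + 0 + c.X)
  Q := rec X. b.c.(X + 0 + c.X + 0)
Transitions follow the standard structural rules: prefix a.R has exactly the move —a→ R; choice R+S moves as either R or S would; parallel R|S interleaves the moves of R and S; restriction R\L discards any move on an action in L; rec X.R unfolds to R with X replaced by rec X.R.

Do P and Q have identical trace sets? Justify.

trace-equivalent

Reachable graph of P (3 states):
  s0 = rec X. b.c.(X + 0 + c.X) → ··b··> s1
  s1 = c.((rec X. b.c.(X + 0 + c.X)) + 0 + c.(rec X. b.c.(X + 0 + c.X))) → ··c··> s2
  s2 = (rec X. b.c.(X + 0 + c.X)) + 0 + c.(rec X. b.c.(X + 0 + c.X)) → ··b··> s1, ··c··> s0
Reachable graph of Q (3 states):
  t0 = rec X. b.c.(X + 0 + c.X + 0) → ··b··> t1
  t1 = c.((rec X. b.c.(X + 0 + c.X + 0)) + 0 + c.(rec X. b.c.(X + 0 + c.X + 0)) + 0) → ··c··> t2
  t2 = (rec X. b.c.(X + 0 + c.X + 0)) + 0 + c.(rec X. b.c.(X + 0 + c.X + 0)) + 0 → ··b··> t1, ··c··> t0
Partition-refinement fixed point:
  B0 = {s0, t0}
  B1 = {s1, t1}
  B2 = {s2, t2}
s0 ∈ B0, t0 ∈ B0 → same block
Bisimilar ⇒ trace-equivalent.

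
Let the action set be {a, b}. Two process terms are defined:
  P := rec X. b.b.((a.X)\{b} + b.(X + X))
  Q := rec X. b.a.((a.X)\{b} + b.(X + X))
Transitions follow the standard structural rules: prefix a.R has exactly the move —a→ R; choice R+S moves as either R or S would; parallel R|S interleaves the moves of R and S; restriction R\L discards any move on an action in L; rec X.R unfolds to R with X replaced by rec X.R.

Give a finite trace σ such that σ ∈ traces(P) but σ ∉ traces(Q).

P's transition system — 5 states:
  u0 = rec X. b.b.((a.X)\{b} + b.(X + X)) | ··b··> u1
  u1 = b.((a.(rec X. b.b.((a.X)\{b} + b.(X + X))))\{b} + b.((rec X. b.b.((a.X)\{b} + b.(X + X))) + (rec X. b.b.((a.X)\{b} + b.(X + X))))) | ··b··> u2
  u2 = (a.(rec X. b.b.((a.X)\{b} + b.(X + X))))\{b} + b.((rec X. b.b.((a.X)\{b} + b.(X + X))) + (rec X. b.b.((a.X)\{b} + b.(X + X)))) | ··a··> u3, ··b··> u4
  u3 = (rec X. b.b.((a.X)\{b} + b.(X + X)))\{b} | (no moves)
  u4 = (rec X. b.b.((a.X)\{b} + b.(X + X))) + (rec X. b.b.((a.X)\{b} + b.(X + X))) | ··b··> u1
Q's transition system — 5 states:
  v0 = rec X. b.a.((a.X)\{b} + b.(X + X)) | ··b··> v1
  v1 = a.((a.(rec X. b.a.((a.X)\{b} + b.(X + X))))\{b} + b.((rec X. b.a.((a.X)\{b} + b.(X + X))) + (rec X. b.a.((a.X)\{b} + b.(X + X))))) | ··a··> v2
  v2 = (a.(rec X. b.a.((a.X)\{b} + b.(X + X))))\{b} + b.((rec X. b.a.((a.X)\{b} + b.(X + X))) + (rec X. b.a.((a.X)\{b} + b.(X + X)))) | ··a··> v3, ··b··> v4
  v3 = (rec X. b.a.((a.X)\{b} + b.(X + X)))\{b} | (no moves)
  v4 = (rec X. b.a.((a.X)\{b} + b.(X + X))) + (rec X. b.a.((a.X)\{b} + b.(X + X))) | ··b··> v1
Trace ⟨bb⟩ through P, begin at {u0}:
  [1] b ⇒ {u1}
  [2] b ⇒ {u2}
  — P admits the full trace.
Trace ⟨bb⟩ through Q, begin at {v0}:
  [1] b ⇒ {v1}
  [2] b ⇒ no successor for Q

bb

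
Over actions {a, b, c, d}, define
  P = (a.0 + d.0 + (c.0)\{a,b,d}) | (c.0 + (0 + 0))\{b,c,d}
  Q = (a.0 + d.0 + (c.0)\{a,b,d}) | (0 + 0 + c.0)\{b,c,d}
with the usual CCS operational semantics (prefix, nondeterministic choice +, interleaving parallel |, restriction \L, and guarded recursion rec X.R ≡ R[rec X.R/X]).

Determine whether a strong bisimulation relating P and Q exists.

P's transition system — 3 states:
  u0 = (a.0 + d.0 + (c.0)\{a,b,d}) | (c.0 + (0 + 0))\{b,c,d} :: —a→ u1, —c→ u2, —d→ u1
  u1 = 0 | (c.0 + (0 + 0))\{b,c,d} :: (no moves)
  u2 = 0\{a,b,d} | (c.0 + (0 + 0))\{b,c,d} :: (no moves)
Q's transition system — 3 states:
  v0 = (a.0 + d.0 + (c.0)\{a,b,d}) | (0 + 0 + c.0)\{b,c,d} :: —a→ v1, —c→ v2, —d→ v1
  v1 = 0 | (0 + 0 + c.0)\{b,c,d} :: (no moves)
  v2 = 0\{a,b,d} | (0 + 0 + c.0)\{b,c,d} :: (no moves)
Partition-refinement fixed point:
  B0 = {u0, v0}
  B1 = {u1, u2, v1, v2}
u0 ∈ B0, v0 ∈ B0 → same block

YES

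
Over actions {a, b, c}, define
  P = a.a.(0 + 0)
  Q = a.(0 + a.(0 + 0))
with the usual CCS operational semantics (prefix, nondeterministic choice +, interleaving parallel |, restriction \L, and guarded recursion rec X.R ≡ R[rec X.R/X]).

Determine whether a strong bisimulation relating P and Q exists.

Reachable graph of P (3 states):
  m0 = a.a.(0 + 0) :: --a--▸ m1
  m1 = a.(0 + 0) :: --a--▸ m2
  m2 = 0 + 0 :: stopped
Reachable graph of Q (3 states):
  n0 = a.(0 + a.(0 + 0)) :: --a--▸ n1
  n1 = 0 + a.(0 + 0) :: --a--▸ n2
  n2 = 0 + 0 :: stopped
Bisimilarity quotient blocks:
  B0 = {m0, n0}
  B1 = {m1, n1}
  B2 = {m2, n2}
m0 ∈ B0, n0 ∈ B0 → same block

YES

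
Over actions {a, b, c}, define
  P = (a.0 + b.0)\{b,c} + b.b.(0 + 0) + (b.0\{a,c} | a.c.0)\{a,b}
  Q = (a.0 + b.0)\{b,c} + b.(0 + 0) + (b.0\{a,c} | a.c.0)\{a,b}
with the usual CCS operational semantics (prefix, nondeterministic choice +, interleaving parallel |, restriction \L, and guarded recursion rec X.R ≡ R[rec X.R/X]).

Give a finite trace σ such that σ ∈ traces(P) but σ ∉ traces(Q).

bb

Reachable graph of P (4 states):
  p0 = (a.0 + b.0)\{b,c} + b.b.(0 + 0) + (b.0\{a,c} | a.c.0)\{a,b} | =a=> p1, =b=> p2
  p1 = 0\{b,c} | stopped
  p2 = b.(0 + 0) | =b=> p3
  p3 = 0 + 0 | stopped
Reachable graph of Q (3 states):
  q0 = (a.0 + b.0)\{b,c} + b.(0 + 0) + (b.0\{a,c} | a.c.0)\{a,b} | =a=> q1, =b=> q2
  q1 = 0\{b,c} | stopped
  q2 = 0 + 0 | stopped
Trace ⟨bb⟩ through P, begin at {p0}:
  [1] b ⇒ {p2}
  [2] b ⇒ {p3}
  ✓ P
Trace ⟨bb⟩ through Q, begin at {q0}:
  [1] b ⇒ {q2}
  [2] b ⇒ no successor for Q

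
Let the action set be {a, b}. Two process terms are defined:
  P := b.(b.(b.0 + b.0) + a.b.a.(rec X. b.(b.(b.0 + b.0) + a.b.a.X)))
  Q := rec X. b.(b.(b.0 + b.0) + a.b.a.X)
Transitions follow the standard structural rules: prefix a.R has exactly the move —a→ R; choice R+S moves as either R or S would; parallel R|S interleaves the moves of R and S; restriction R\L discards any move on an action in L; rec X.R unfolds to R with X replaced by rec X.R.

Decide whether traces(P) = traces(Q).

traces(P) = traces(Q)

P's transition system — 7 states:
  m0 = b.(b.(b.0 + b.0) + a.b.a.(rec X. b.(b.(b.0 + b.0) + a.b.a.X))) | ··b··> m1
  m1 = b.(b.0 + b.0) + a.b.a.(rec X. b.(b.(b.0 + b.0) + a.b.a.X)) | ··a··> m2, ··b··> m3
  m2 = b.a.(rec X. b.(b.(b.0 + b.0) + a.b.a.X)) | ··b··> m4
  m3 = b.0 + b.0 | ··b··> m5
  m4 = a.(rec X. b.(b.(b.0 + b.0) + a.b.a.X)) | ··a··> m6
  m5 = 0 | (no moves)
  m6 = rec X. b.(b.(b.0 + b.0) + a.b.a.X) | ··b··> m1
Q's transition system — 6 states:
  n0 = rec X. b.(b.(b.0 + b.0) + a.b.a.X) | ··b··> n1
  n1 = b.(b.0 + b.0) + a.b.a.(rec X. b.(b.(b.0 + b.0) + a.b.a.X)) | ··a··> n2, ··b··> n3
  n2 = b.a.(rec X. b.(b.(b.0 + b.0) + a.b.a.X)) | ··b··> n4
  n3 = b.0 + b.0 | ··b··> n5
  n4 = a.(rec X. b.(b.(b.0 + b.0) + a.b.a.X)) | ··a··> n0
  n5 = 0 | (no moves)
Partition-refinement fixed point:
  B0 = {m0, m6, n0}
  B1 = {m1, n1}
  B2 = {m2, n2}
  B3 = {m4, n4}
  B4 = {m3, n3}
  B5 = {m5, n5}
m0 ∈ B0, n0 ∈ B0 → same block
Bisimilar ⇒ trace-equivalent.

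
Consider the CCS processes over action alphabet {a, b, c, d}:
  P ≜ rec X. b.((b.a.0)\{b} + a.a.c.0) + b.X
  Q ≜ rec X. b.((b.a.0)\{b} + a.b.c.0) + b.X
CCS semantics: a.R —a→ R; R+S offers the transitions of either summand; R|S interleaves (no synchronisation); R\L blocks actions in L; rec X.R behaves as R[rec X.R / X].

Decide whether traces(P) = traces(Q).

Reachable graph of P (5 states):
  s0 = rec X. b.((b.a.0)\{b} + a.a.c.0) + b.X :: ··b··> s0, ··b··> s1
  s1 = (b.a.0)\{b} + a.a.c.0 :: ··a··> s2
  s2 = a.c.0 :: ··a··> s3
  s3 = c.0 :: ··c··> s4
  s4 = 0 :: deadlocked
Reachable graph of Q (5 states):
  t0 = rec X. b.((b.a.0)\{b} + a.b.c.0) + b.X :: ··b··> t0, ··b··> t1
  t1 = (b.a.0)\{b} + a.b.c.0 :: ··a··> t2
  t2 = b.c.0 :: ··b··> t3
  t3 = c.0 :: ··c··> t4
  t4 = 0 :: deadlocked
Trace ⟨baa⟩ through P, begin at {s0}:
  after b @ step 1: {s0, s1}
  after a @ step 2: {s2}
  after a @ step 3: {s3}
  — P admits the full trace.
Trace ⟨baa⟩ through Q, begin at {t0}:
  after b @ step 1: {t0, t1}
  after a @ step 2: {t2}
  after a @ step 3: no successor for Q

trace-distinct — witness ⟨baa⟩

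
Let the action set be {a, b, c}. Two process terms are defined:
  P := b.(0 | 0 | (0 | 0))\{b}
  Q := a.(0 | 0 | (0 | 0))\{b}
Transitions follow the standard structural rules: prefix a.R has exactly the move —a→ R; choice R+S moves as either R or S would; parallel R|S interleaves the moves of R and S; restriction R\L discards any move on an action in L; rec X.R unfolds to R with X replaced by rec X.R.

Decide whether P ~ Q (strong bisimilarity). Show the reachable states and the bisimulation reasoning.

P's transition system — 2 states:
  s0 = b.(0 | 0 | (0 | 0))\{b} ⊢ --b--▸ s1
  s1 = (0 | 0 | (0 | 0))\{b} ⊢ ∅
Q's transition system — 2 states:
  t0 = a.(0 | 0 | (0 | 0))\{b} ⊢ --a--▸ t1
  t1 = (0 | 0 | (0 | 0))\{b} ⊢ ∅
Partition-refinement fixed point:
  B0 = {s0}
  B1 = {s1, t1}
  B2 = {t0}
s0 ∈ B0, t0 ∈ B2 → different blocks

not bisimilar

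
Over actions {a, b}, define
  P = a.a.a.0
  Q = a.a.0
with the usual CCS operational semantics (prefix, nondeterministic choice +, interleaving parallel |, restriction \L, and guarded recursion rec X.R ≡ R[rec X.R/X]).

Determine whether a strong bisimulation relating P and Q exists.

P ≁ Q

P's transition system — 4 states:
  m0 = a.a.a.0 ⊢ —a→ m1
  m1 = a.a.0 ⊢ —a→ m2
  m2 = a.0 ⊢ —a→ m3
  m3 = 0 ⊢ (no moves)
Q's transition system — 3 states:
  n0 = a.a.0 ⊢ —a→ n1
  n1 = a.0 ⊢ —a→ n2
  n2 = 0 ⊢ (no moves)
Bisimilarity quotient blocks:
  B0 = {m0}
  B1 = {m1, n0}
  B2 = {m2, n1}
  B3 = {m3, n2}
m0 ∈ B0, n0 ∈ B1 → different blocks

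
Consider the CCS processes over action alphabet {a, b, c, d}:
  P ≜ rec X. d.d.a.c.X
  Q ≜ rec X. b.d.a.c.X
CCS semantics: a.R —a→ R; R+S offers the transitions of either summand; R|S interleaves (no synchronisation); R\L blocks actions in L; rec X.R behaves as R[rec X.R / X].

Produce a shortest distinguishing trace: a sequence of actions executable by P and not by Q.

LTS(P): 4 reachable states
  m0 = rec X. d.d.a.c.X | ··d··> m1
  m1 = d.a.c.(rec X. d.d.a.c.X) | ··d··> m2
  m2 = a.c.(rec X. d.d.a.c.X) | ··a··> m3
  m3 = c.(rec X. d.d.a.c.X) | ··c··> m0
LTS(Q): 4 reachable states
  n0 = rec X. b.d.a.c.X | ··b··> n1
  n1 = d.a.c.(rec X. b.d.a.c.X) | ··d··> n2
  n2 = a.c.(rec X. b.d.a.c.X) | ··a··> n3
  n3 = c.(rec X. b.d.a.c.X) | ··c··> n0
Trace ⟨d⟩ through P, begin at {m0}:
  step 1 (d): {m1}
  P completes σ.
Trace ⟨d⟩ through Q, begin at {n0}:
  step 1 (d): ∅  — Q cannot continue

d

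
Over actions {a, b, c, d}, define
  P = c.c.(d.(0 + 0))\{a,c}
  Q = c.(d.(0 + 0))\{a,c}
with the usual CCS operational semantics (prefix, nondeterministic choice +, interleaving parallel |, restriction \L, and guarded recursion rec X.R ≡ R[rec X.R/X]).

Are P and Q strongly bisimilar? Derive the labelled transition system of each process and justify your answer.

P's transition system — 4 states:
  u0 = c.c.(d.(0 + 0))\{a,c} has moves -c-> u1
  u1 = c.(d.(0 + 0))\{a,c} has moves -c-> u2
  u2 = (d.(0 + 0))\{a,c} has moves -d-> u3
  u3 = (0 + 0)\{a,c} has moves deadlocked
Q's transition system — 3 states:
  v0 = c.(d.(0 + 0))\{a,c} has moves -c-> v1
  v1 = (d.(0 + 0))\{a,c} has moves -d-> v2
  v2 = (0 + 0)\{a,c} has moves deadlocked
Partition-refinement fixed point:
  B0 = {u0}
  B1 = {u1, v0}
  B2 = {u2, v1}
  B3 = {u3, v2}
u0 ∈ B0, v0 ∈ B1 → different blocks

not bisimilar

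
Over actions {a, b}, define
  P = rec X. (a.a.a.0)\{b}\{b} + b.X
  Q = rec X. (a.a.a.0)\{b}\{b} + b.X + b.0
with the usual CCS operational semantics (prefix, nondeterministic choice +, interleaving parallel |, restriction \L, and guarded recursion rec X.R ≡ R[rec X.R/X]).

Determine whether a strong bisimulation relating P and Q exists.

P's transition system — 4 states:
  s0 = rec X. (a.a.a.0)\{b}\{b} + b.X has moves ··a··> s1, ··b··> s0
  s1 = (a.a.0)\{b}\{b} has moves ··a··> s2
  s2 = (a.0)\{b}\{b} has moves ··a··> s3
  s3 = 0\{b}\{b} has moves ∅
Q's transition system — 5 states:
  t0 = rec X. (a.a.a.0)\{b}\{b} + b.X + b.0 has moves ··a··> t1, ··b··> t0, ··b··> t2
  t1 = (a.a.0)\{b}\{b} has moves ··a··> t3
  t2 = 0 has moves ∅
  t3 = (a.0)\{b}\{b} has moves ··a··> t4
  t4 = 0\{b}\{b} has moves ∅
Coarsest stable partition (strong bisimilarity classes):
  B0 = {s0}
  B1 = {s1, t1}
  B2 = {s2, t3}
  B3 = {s3, t2, t4}
  B4 = {t0}
s0 ∈ B0, t0 ∈ B4 → different blocks

P ≁ Q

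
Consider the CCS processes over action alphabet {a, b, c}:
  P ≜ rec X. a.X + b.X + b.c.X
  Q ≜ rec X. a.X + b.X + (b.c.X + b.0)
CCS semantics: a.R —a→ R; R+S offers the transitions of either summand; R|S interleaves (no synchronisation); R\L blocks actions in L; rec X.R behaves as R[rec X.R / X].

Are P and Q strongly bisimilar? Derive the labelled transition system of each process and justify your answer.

LTS(P): 2 reachable states
  s0 = rec X. a.X + b.X + b.c.X has moves —a→ s0, —b→ s0, —b→ s1
  s1 = c.(rec X. a.X + b.X + b.c.X) has moves —c→ s0
LTS(Q): 3 reachable states
  t0 = rec X. a.X + b.X + (b.c.X + b.0) has moves —a→ t0, —b→ t0, —b→ t1, —b→ t2
  t1 = 0 has moves (no moves)
  t2 = c.(rec X. a.X + b.X + (b.c.X + b.0)) has moves —c→ t0
Coarsest stable partition (strong bisimilarity classes):
  B0 = {s0}
  B1 = {s1}
  B2 = {t0}
  B3 = {t1}
  B4 = {t2}
s0 ∈ B0, t0 ∈ B2 → different blocks

NO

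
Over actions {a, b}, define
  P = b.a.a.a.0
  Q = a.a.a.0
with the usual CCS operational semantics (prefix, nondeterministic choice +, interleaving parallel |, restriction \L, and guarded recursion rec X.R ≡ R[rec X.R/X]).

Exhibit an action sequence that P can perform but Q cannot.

b

P's transition system — 5 states:
  p0 = b.a.a.a.0 → =b=> p1
  p1 = a.a.a.0 → =a=> p2
  p2 = a.a.0 → =a=> p3
  p3 = a.0 → =a=> p4
  p4 = 0 → stopped
Q's transition system — 4 states:
  q0 = a.a.a.0 → =a=> q1
  q1 = a.a.0 → =a=> q2
  q2 = a.0 → =a=> q3
  q3 = 0 → stopped
Trace ⟨b⟩ through P, begin at {p0}:
  step 1 (b): {p1}
  ✓ P
Trace ⟨b⟩ through Q, begin at {q0}:
  step 1 (b): ∅ (Q stuck)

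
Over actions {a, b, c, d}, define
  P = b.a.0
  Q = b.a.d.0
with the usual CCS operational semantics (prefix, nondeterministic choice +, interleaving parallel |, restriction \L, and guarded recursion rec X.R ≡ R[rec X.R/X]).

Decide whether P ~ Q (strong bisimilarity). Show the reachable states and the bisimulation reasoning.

LTS(P): 3 reachable states
  s0 = b.a.0 | ··b··> s1
  s1 = a.0 | ··a··> s2
  s2 = 0 | ·
LTS(Q): 4 reachable states
  t0 = b.a.d.0 | ··b··> t1
  t1 = a.d.0 | ··a··> t2
  t2 = d.0 | ··d··> t3
  t3 = 0 | ·
Bisimilarity quotient blocks:
  B0 = {s0}
  B1 = {s1}
  B2 = {s2, t3}
  B3 = {t0}
  B4 = {t1}
  B5 = {t2}
s0 ∈ B0, t0 ∈ B3 → different blocks

P ≁ Q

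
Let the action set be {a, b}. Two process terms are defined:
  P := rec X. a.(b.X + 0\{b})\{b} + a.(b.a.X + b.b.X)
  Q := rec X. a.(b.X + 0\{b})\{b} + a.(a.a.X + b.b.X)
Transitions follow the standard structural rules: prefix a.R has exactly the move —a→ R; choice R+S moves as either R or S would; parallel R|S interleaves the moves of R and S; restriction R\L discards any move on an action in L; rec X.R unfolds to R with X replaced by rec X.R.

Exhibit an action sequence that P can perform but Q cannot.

aba

LTS(P): 5 reachable states
  s0 = rec X. a.(b.X + 0\{b})\{b} + a.(b.a.X + b.b.X) has moves =a=> s1, =a=> s2
  s1 = (b.(rec X. a.(b.X + 0\{b})\{b} + a.(b.a.X + b.b.X)) + 0\{b})\{b} has moves (no moves)
  s2 = b.a.(rec X. a.(b.X + 0\{b})\{b} + a.(b.a.X + b.b.X)) + b.b.(rec X. a.(b.X + 0\{b})\{b} + a.(b.a.X + b.b.X)) has moves =b=> s3, =b=> s4
  s3 = a.(rec X. a.(b.X + 0\{b})\{b} + a.(b.a.X + b.b.X)) has moves =a=> s0
  s4 = b.(rec X. a.(b.X + 0\{b})\{b} + a.(b.a.X + b.b.X)) has moves =b=> s0
LTS(Q): 5 reachable states
  t0 = rec X. a.(b.X + 0\{b})\{b} + a.(a.a.X + b.b.X) has moves =a=> t1, =a=> t2
  t1 = (b.(rec X. a.(b.X + 0\{b})\{b} + a.(a.a.X + b.b.X)) + 0\{b})\{b} has moves (no moves)
  t2 = a.a.(rec X. a.(b.X + 0\{b})\{b} + a.(a.a.X + b.b.X)) + b.b.(rec X. a.(b.X + 0\{b})\{b} + a.(a.a.X + b.b.X)) has moves =a=> t3, =b=> t4
  t3 = a.(rec X. a.(b.X + 0\{b})\{b} + a.(a.a.X + b.b.X)) has moves =a=> t0
  t4 = b.(rec X. a.(b.X + 0\{b})\{b} + a.(a.a.X + b.b.X)) has moves =b=> t0
Trace ⟨aba⟩ through P, begin at {s0}:
  [1] a ⇒ {s1, s2}
  [2] b ⇒ {s3, s4}
  [3] a ⇒ {s0}
  — P admits the full trace.
Trace ⟨aba⟩ through Q, begin at {t0}:
  [1] a ⇒ {t1, t2}
  [2] b ⇒ {t4}
  [3] a ⇒ ∅  — Q cannot continue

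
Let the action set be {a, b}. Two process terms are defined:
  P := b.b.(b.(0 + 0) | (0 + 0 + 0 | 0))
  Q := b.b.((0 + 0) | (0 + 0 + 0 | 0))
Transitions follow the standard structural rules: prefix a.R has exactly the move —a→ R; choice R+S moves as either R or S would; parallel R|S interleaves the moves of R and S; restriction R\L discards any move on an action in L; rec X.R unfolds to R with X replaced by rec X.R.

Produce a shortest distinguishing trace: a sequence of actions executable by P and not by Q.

bbb

P's transition system — 4 states:
  m0 = b.b.(b.(0 + 0) | (0 + 0 + 0 | 0)) | --b--▸ m1
  m1 = b.(b.(0 + 0) | (0 + 0 + 0 | 0)) | --b--▸ m2
  m2 = b.(0 + 0) | (0 + 0 + 0 | 0) | --b--▸ m3
  m3 = (0 + 0) | (0 + 0 + 0 | 0) | (no moves)
Q's transition system — 3 states:
  n0 = b.b.((0 + 0) | (0 + 0 + 0 | 0)) | --b--▸ n1
  n1 = b.((0 + 0) | (0 + 0 + 0 | 0)) | --b--▸ n2
  n2 = (0 + 0) | (0 + 0 + 0 | 0) | (no moves)
Run σ = ⟨bbb⟩ on P: start {m0}
  [1] b ⇒ {m1}
  [2] b ⇒ {m2}
  [3] b ⇒ {m3}
  — P admits the full trace.
Run σ = ⟨bbb⟩ on Q: start {n0}
  [1] b ⇒ {n1}
  [2] b ⇒ {n2}
  [3] b ⇒ ∅  — Q cannot continue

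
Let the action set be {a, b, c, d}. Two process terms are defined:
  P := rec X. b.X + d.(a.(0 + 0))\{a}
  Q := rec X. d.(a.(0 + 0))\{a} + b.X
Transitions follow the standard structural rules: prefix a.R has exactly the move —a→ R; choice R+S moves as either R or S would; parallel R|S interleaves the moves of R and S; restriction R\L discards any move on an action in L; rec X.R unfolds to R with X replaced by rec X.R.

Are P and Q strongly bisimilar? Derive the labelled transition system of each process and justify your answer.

YES

P's transition system — 2 states:
  p0 = rec X. b.X + d.(a.(0 + 0))\{a} :: =b=> p0, =d=> p1
  p1 = (a.(0 + 0))\{a} :: deadlocked
Q's transition system — 2 states:
  q0 = rec X. d.(a.(0 + 0))\{a} + b.X :: =b=> q0, =d=> q1
  q1 = (a.(0 + 0))\{a} :: deadlocked
Bisimilarity quotient blocks:
  B0 = {p0, q0}
  B1 = {p1, q1}
p0 ∈ B0, q0 ∈ B0 → same block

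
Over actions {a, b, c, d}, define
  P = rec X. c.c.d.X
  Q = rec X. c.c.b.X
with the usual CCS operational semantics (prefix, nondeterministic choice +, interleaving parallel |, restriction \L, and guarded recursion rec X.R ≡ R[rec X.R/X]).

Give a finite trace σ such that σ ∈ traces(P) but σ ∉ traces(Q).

P's transition system — 3 states:
  s0 = rec X. c.c.d.X has moves --c--▸ s1
  s1 = c.d.(rec X. c.c.d.X) has moves --c--▸ s2
  s2 = d.(rec X. c.c.d.X) has moves --d--▸ s0
Q's transition system — 3 states:
  t0 = rec X. c.c.b.X has moves --c--▸ t1
  t1 = c.b.(rec X. c.c.b.X) has moves --c--▸ t2
  t2 = b.(rec X. c.c.b.X) has moves --b--▸ t0
Executing ccd from P (initial set {s0}):
  after c @ step 1: {s1}
  after c @ step 2: {s2}
  after d @ step 3: {s0}
  ✓ P
Executing ccd from Q (initial set {t0}):
  after c @ step 1: {t1}
  after c @ step 2: {t2}
  after d @ step 3: ∅ (Q stuck)

ccd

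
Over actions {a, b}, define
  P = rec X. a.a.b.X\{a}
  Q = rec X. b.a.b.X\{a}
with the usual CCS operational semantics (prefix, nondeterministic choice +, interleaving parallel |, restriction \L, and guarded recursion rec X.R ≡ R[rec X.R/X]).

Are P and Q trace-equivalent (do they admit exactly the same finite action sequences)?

LTS(P): 4 reachable states
  p0 = rec X. a.a.b.X\{a} ⊢ ··a··> p1
  p1 = a.b.(rec X. a.a.b.X\{a})\{a} ⊢ ··a··> p2
  p2 = b.(rec X. a.a.b.X\{a})\{a} ⊢ ··b··> p3
  p3 = (rec X. a.a.b.X\{a})\{a} ⊢ (no moves)
LTS(Q): 5 reachable states
  q0 = rec X. b.a.b.X\{a} ⊢ ··b··> q1
  q1 = a.b.(rec X. b.a.b.X\{a})\{a} ⊢ ··a··> q2
  q2 = b.(rec X. b.a.b.X\{a})\{a} ⊢ ··b··> q3
  q3 = (rec X. b.a.b.X\{a})\{a} ⊢ ··b··> q4
  q4 = (a.b.(rec X. b.a.b.X\{a})\{a})\{a} ⊢ (no moves)
Run σ = ⟨a⟩ on P: start {p0}
  [1] a ⇒ {p1}
  — P admits the full trace.
Run σ = ⟨a⟩ on Q: start {q0}
  [1] a ⇒ no successor for Q

traces(P) ≠ traces(Q) — witness ⟨a⟩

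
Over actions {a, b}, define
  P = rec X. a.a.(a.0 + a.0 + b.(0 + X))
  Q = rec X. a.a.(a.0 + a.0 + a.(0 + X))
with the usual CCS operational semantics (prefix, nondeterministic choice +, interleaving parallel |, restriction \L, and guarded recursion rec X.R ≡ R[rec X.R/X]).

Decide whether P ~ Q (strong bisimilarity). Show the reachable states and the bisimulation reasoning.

Reachable graph of P (5 states):
  p0 = rec X. a.a.(a.0 + a.0 + b.(0 + X)) has moves -a-> p1
  p1 = a.(a.0 + a.0 + b.(0 + (rec X. a.a.(a.0 + a.0 + b.(0 + X))))) has moves -a-> p2
  p2 = a.0 + a.0 + b.(0 + (rec X. a.a.(a.0 + a.0 + b.(0 + X)))) has moves -a-> p3, -b-> p4
  p3 = 0 has moves (no moves)
  p4 = 0 + (rec X. a.a.(a.0 + a.0 + b.(0 + X))) has moves -a-> p1
Reachable graph of Q (5 states):
  q0 = rec X. a.a.(a.0 + a.0 + a.(0 + X)) has moves -a-> q1
  q1 = a.(a.0 + a.0 + a.(0 + (rec X. a.a.(a.0 + a.0 + a.(0 + X))))) has moves -a-> q2
  q2 = a.0 + a.0 + a.(0 + (rec X. a.a.(a.0 + a.0 + a.(0 + X)))) has moves -a-> q3, -a-> q4
  q3 = 0 has moves (no moves)
  q4 = 0 + (rec X. a.a.(a.0 + a.0 + a.(0 + X))) has moves -a-> q1
Partition-refinement fixed point:
  B0 = {p0, p4}
  B1 = {p1}
  B2 = {p2}
  B3 = {p3, q3}
  B4 = {q0, q4}
  B5 = {q1}
  B6 = {q2}
p0 ∈ B0, q0 ∈ B4 → different blocks

not bisimilar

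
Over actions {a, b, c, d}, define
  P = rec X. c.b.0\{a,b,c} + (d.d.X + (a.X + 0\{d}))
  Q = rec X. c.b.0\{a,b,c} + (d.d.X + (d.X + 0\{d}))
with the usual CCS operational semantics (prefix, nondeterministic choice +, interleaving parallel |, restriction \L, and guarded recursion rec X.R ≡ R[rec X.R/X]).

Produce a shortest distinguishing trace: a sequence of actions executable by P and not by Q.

Reachable graph of P (4 states):
  p0 = rec X. c.b.0\{a,b,c} + (d.d.X + (a.X + 0\{d})) ⊢ ··a··> p0, ··c··> p1, ··d··> p2
  p1 = b.0\{a,b,c} ⊢ ··b··> p3
  p2 = d.(rec X. c.b.0\{a,b,c} + (d.d.X + (a.X + 0\{d}))) ⊢ ··d··> p0
  p3 = 0\{a,b,c} ⊢ ·
Reachable graph of Q (4 states):
  q0 = rec X. c.b.0\{a,b,c} + (d.d.X + (d.X + 0\{d})) ⊢ ··c··> q1, ··d··> q0, ··d··> q2
  q1 = b.0\{a,b,c} ⊢ ··b··> q3
  q2 = d.(rec X. c.b.0\{a,b,c} + (d.d.X + (d.X + 0\{d}))) ⊢ ··d··> q0
  q3 = 0\{a,b,c} ⊢ ·
Run σ = ⟨a⟩ on P: start {p0}
  after a @ step 1: {p0}
  P completes σ.
Run σ = ⟨a⟩ on Q: start {q0}
  after a @ step 1: ∅  — Q cannot continue

a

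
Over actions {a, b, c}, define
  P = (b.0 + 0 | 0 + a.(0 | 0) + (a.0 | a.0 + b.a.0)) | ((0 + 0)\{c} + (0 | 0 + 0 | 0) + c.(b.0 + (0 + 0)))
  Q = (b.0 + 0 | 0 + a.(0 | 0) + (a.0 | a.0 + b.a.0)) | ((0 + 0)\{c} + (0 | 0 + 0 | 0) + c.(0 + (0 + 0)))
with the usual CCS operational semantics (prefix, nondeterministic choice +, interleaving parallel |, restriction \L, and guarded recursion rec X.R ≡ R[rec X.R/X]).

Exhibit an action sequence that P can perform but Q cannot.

Reachable graph of P (18 states):
  p0 = (b.0 + 0 | 0 + a.(0 | 0) + (a.0 | a.0 + b.a.0)) | ((0 + 0)\{c} + (0 | 0 + 0 | 0) + c.(b.0 + (0 + 0))) has moves —a→ p1, —a→ p2, —a→ p3, —b→ p4, —b→ p5, —c→ p6
  p1 = 0 | 0 | ((0 + 0)\{c} + (0 | 0 + 0 | 0) + c.(b.0 + (0 + 0))) has moves —c→ p7
  p2 = 0 | a.0 | ((0 + 0)\{c} + (0 | 0 + 0 | 0) + c.(b.0 + (0 + 0))) has moves —a→ p1, —c→ p8
  p3 = a.0 | 0 | ((0 + 0)\{c} + (0 | 0 + 0 | 0) + c.(b.0 + (0 + 0))) has moves —a→ p1, —c→ p9
  p4 = 0 | ((0 + 0)\{c} + (0 | 0 + 0 | 0) + c.(b.0 + (0 + 0))) has moves —c→ p10
  p5 = a.0 | ((0 + 0)\{c} + (0 | 0 + 0 | 0) + c.(b.0 + (0 + 0))) has moves —a→ p4, —c→ p11
  p6 = (b.0 + 0 | 0 + a.(0 | 0) + (a.0 | a.0 + b.a.0)) | (b.0 + (0 + 0)) has moves —a→ p7, —a→ p8, —a→ p9, —b→ p10, —b→ p11, —b→ p12
  p7 = 0 | 0 | (b.0 + (0 + 0)) has moves —b→ p13
  p8 = 0 | a.0 | (b.0 + (0 + 0)) has moves —a→ p7, —b→ p14
  p9 = a.0 | 0 | (b.0 + (0 + 0)) has moves —a→ p7, —b→ p15
  p10 = 0 | (b.0 + (0 + 0)) has moves —b→ p16
  p11 = a.0 | (b.0 + (0 + 0)) has moves —a→ p10, —b→ p17
  p12 = (b.0 + 0 | 0 + a.(0 | 0) + (a.0 | a.0 + b.a.0)) | 0 has moves —a→ p13, —a→ p14, —a→ p15, —b→ p16, —b→ p17
  p13 = 0 | 0 | 0 has moves stopped
  p14 = 0 | a.0 | 0 has moves —a→ p13
  p15 = a.0 | 0 | 0 has moves —a→ p13
  p16 = 0 | 0 has moves stopped
  p17 = a.0 | 0 has moves —a→ p16
Reachable graph of Q (12 states):
  q0 = (b.0 + 0 | 0 + a.(0 | 0) + (a.0 | a.0 + b.a.0)) | ((0 + 0)\{c} + (0 | 0 + 0 | 0) + c.(0 + (0 + 0))) has moves —a→ q1, —a→ q2, —a→ q3, —b→ q4, —b→ q5, —c→ q6
  q1 = 0 | 0 | ((0 + 0)\{c} + (0 | 0 + 0 | 0) + c.(0 + (0 + 0))) has moves —c→ q7
  q2 = 0 | a.0 | ((0 + 0)\{c} + (0 | 0 + 0 | 0) + c.(0 + (0 + 0))) has moves —a→ q1, —c→ q8
  q3 = a.0 | 0 | ((0 + 0)\{c} + (0 | 0 + 0 | 0) + c.(0 + (0 + 0))) has moves —a→ q1, —c→ q9
  q4 = 0 | ((0 + 0)\{c} + (0 | 0 + 0 | 0) + c.(0 + (0 + 0))) has moves —c→ q10
  q5 = a.0 | ((0 + 0)\{c} + (0 | 0 + 0 | 0) + c.(0 + (0 + 0))) has moves —a→ q4, —c→ q11
  q6 = (b.0 + 0 | 0 + a.(0 | 0) + (a.0 | a.0 + b.a.0)) | (0 + (0 + 0)) has moves —a→ q7, —a→ q8, —a→ q9, —b→ q10, —b→ q11
  q7 = 0 | 0 | (0 + (0 + 0)) has moves stopped
  q8 = 0 | a.0 | (0 + (0 + 0)) has moves —a→ q7
  q9 = a.0 | 0 | (0 + (0 + 0)) has moves —a→ q7
  q10 = 0 | (0 + (0 + 0)) has moves stopped
  q11 = a.0 | (0 + (0 + 0)) has moves —a→ q10
Run σ = ⟨acb⟩ on P: start {p0}
  step 1 (a): {p1, p2, p3}
  step 2 (c): {p7, p8, p9}
  step 3 (b): {p13, p14, p15}
  P completes σ.
Run σ = ⟨acb⟩ on Q: start {q0}
  step 1 (a): {q1, q2, q3}
  step 2 (c): {q7, q8, q9}
  step 3 (b): ∅ (Q stuck)

acb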